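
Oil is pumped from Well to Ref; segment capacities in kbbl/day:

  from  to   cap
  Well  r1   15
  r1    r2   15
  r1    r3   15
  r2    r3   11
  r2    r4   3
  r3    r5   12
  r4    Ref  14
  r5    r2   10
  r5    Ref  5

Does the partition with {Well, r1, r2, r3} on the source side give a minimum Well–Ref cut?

Given cut capacity: 3 + 12 = 15.
Augment Well→r1→r2→r4→Ref: bottleneck 3, flow now 3.
Augment Well→r1→r3→r5→Ref: bottleneck 5, flow now 8.
No augmenting path remains; maximum flow = 8.
In the residual graph, reachable from Well: {Well, r1, r2, r3, r5}.
Min-cut edges: r2→r4 (3), r5→Ref (5); capacity 3 + 5 = 8.
Cut capacity 15 exceeds the max flow 8, so it is not minimum.

No — its capacity is 15, but the minimum cut has capacity 8.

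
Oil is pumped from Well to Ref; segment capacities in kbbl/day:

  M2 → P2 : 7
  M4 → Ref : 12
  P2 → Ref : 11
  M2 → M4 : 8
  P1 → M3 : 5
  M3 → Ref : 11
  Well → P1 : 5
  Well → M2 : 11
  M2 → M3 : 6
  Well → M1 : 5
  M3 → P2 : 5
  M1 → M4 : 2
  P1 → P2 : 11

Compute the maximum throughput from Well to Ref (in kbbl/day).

18

Augment Well→M2→M3→Ref: bottleneck 6, flow now 6.
Augment Well→M2→M4→Ref: bottleneck 5, flow now 11.
Augment Well→P1→M3→Ref: bottleneck 5, flow now 16.
Augment Well→M1→M4→Ref: bottleneck 2, flow now 18.
No augmenting path remains; maximum flow = 18.
In the residual graph, reachable from Well: {Well, M1}.
Min-cut edges: Well→M2 (11), Well→P1 (5), M1→M4 (2); capacity 11 + 5 + 2 = 18.
This cut is saturated, so no flow can exceed 18.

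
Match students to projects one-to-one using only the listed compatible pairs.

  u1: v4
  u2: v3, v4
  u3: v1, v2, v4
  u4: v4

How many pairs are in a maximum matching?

3

Unit-capacity flow: source→left, listed edges, right→sink; max matching = max flow.
Augmenting path u1→v4 (+1); matched 1.
Augmenting path u2→v3 (+1); matched 2.
Augmenting path u3→v1 (+1); matched 3.
No augmenting path remains; maximum matching = 3.
König certificate: {u2, u3, v4} is a vertex cover of size 3 (every listed pair touches it), so no matching can be larger.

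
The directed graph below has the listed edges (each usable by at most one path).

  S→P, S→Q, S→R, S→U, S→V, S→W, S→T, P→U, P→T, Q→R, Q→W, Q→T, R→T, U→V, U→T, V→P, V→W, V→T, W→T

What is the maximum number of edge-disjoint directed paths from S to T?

7

Assign every edge capacity 1; by Menger, the answer equals the max flow.
Path S→T (+1); total 1.
Path S→P→T (+1); total 2.
Path S→Q→T (+1); total 3.
Path S→R→T (+1); total 4.
Path S→U→T (+1); total 5.
Path S→V→T (+1); total 6.
Path S→W→T (+1); total 7.
No residual S→T path; max flow = 7.
Certifying cut of size 7: {S→P, S→Q, S→R, S→T, S→U, S→V, S→W}.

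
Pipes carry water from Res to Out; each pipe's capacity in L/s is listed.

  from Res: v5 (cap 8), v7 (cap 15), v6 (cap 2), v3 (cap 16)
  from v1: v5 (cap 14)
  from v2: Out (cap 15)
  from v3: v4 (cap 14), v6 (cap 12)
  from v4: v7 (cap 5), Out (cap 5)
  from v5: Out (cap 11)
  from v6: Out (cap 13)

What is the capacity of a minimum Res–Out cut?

Augment Res→v5→Out: bottleneck 8, flow now 8.
Augment Res→v6→Out: bottleneck 2, flow now 10.
Augment Res→v3→v4→Out: bottleneck 5, flow now 15.
Augment Res→v3→v6→Out: bottleneck 11, flow now 26.
No augmenting path remains; maximum flow = 26.
By max-flow min-cut, the minimum cut capacity equals the max flow.
In the residual graph, reachable from Res: {Res, v7}.
Min-cut edges: Res→v3 (16), Res→v5 (8), Res→v6 (2); capacity 16 + 8 + 2 = 26.

26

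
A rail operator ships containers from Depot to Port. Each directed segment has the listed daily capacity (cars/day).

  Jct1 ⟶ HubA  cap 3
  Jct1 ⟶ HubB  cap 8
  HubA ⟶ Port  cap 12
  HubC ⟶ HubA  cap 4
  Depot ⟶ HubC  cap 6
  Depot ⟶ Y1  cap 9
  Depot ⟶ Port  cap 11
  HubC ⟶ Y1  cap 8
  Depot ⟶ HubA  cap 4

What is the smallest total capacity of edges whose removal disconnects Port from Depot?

19

Augment Depot→Port: bottleneck 11, flow now 11.
Augment Depot→HubA→Port: bottleneck 4, flow now 15.
Augment Depot→HubC→HubA→Port: bottleneck 4, flow now 19.
No augmenting path remains; maximum flow = 19.
By max-flow min-cut, the minimum cut capacity equals the max flow.
In the residual graph, reachable from Depot: {Depot, HubC, Y1}.
Min-cut edges: Depot→HubA (4), Depot→Port (11), HubC→HubA (4); capacity 4 + 11 + 4 = 19.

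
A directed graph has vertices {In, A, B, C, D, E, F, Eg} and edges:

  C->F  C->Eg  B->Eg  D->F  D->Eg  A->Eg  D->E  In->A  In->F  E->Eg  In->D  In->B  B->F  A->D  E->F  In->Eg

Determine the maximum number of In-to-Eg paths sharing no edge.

4

Assign every edge capacity 1; by Menger, the answer equals the max flow.
Path In→Eg (+1); total 1.
Path In→A→Eg (+1); total 2.
Path In→B→Eg (+1); total 3.
Path In→D→Eg (+1); total 4.
No residual In→Eg path; max flow = 4.
Certifying cut of size 4: {In→A, In→B, In→D, In→Eg}.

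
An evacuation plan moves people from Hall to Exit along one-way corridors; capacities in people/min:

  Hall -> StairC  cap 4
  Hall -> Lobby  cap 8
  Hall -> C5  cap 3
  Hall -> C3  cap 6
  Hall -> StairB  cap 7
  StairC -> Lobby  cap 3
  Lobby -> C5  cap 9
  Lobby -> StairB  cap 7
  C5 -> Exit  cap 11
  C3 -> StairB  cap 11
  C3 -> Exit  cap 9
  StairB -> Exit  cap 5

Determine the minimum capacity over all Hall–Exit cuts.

Augment Hall→C5→Exit: bottleneck 3, flow now 3.
Augment Hall→C3→Exit: bottleneck 6, flow now 9.
Augment Hall→StairB→Exit: bottleneck 5, flow now 14.
Augment Hall→Lobby→C5→Exit: bottleneck 8, flow now 22.
No augmenting path remains; maximum flow = 22.
By max-flow min-cut, the minimum cut capacity equals the max flow.
In the residual graph, reachable from Hall: {Hall, StairC, Lobby, C5, StairB}.
Min-cut edges: Hall→C3 (6), C5→Exit (11), StairB→Exit (5); capacity 6 + 11 + 5 = 22.

22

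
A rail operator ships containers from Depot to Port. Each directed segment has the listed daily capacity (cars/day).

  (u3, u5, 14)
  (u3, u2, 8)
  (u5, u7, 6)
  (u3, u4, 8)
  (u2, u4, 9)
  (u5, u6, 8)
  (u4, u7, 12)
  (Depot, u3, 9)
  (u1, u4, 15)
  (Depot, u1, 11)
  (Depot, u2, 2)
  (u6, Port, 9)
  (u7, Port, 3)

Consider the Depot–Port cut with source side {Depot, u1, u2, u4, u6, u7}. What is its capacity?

Edges leaving {Depot, u1, u2, u4, u6, u7}: Depot→u3 (9), u6→Port (9), u7→Port (3).
Cut capacity = 9 + 9 + 3 = 21.

21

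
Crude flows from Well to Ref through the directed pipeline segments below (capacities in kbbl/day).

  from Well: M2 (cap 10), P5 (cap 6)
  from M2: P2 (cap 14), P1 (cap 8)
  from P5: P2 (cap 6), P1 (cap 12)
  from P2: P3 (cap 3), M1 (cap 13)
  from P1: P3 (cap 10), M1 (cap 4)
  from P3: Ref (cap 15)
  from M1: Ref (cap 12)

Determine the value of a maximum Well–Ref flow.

16

Augment Well→M2→P2→P3→Ref: bottleneck 3, flow now 3.
Augment Well→M2→P2→M1→Ref: bottleneck 7, flow now 10.
Augment Well→P5→P2→M1→Ref: bottleneck 5, flow now 15.
Augment Well→P5→P1→P3→Ref: bottleneck 1, flow now 16.
No augmenting path remains; maximum flow = 16.
In the residual graph, reachable from Well: {Well}.
Min-cut edges: Well→M2 (10), Well→P5 (6); capacity 10 + 6 = 16.
This cut is saturated, so no flow can exceed 16.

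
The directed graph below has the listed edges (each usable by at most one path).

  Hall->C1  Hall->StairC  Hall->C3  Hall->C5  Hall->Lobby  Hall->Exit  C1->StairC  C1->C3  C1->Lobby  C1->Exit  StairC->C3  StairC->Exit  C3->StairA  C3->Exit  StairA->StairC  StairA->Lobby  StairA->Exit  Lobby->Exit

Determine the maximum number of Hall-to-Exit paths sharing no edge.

5

Assign every edge capacity 1; by Menger, the answer equals the max flow.
Path Hall→Exit (+1); total 1.
Path Hall→C1→Exit (+1); total 2.
Path Hall→StairC→Exit (+1); total 3.
Path Hall→C3→Exit (+1); total 4.
Path Hall→Lobby→Exit (+1); total 5.
No residual Hall→Exit path; max flow = 5.
Certifying cut of size 5: {Hall→C1, Hall→C3, Hall→Exit, Hall→Lobby, Hall→StairC}.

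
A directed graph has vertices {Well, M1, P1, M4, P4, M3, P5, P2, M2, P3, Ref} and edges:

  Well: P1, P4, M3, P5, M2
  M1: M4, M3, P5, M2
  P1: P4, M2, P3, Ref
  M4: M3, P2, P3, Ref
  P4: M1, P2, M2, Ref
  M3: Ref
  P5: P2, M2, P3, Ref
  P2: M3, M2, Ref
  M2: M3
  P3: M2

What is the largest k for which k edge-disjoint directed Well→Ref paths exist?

4

Assign every edge capacity 1; by Menger, the answer equals the max flow.
Path Well→P1→Ref (+1); total 1.
Path Well→P4→Ref (+1); total 2.
Path Well→M3→Ref (+1); total 3.
Path Well→P5→Ref (+1); total 4.
No residual Well→Ref path; max flow = 4.
Certifying cut of size 4: {M3→Ref, Well→P1, Well→P4, Well→P5}.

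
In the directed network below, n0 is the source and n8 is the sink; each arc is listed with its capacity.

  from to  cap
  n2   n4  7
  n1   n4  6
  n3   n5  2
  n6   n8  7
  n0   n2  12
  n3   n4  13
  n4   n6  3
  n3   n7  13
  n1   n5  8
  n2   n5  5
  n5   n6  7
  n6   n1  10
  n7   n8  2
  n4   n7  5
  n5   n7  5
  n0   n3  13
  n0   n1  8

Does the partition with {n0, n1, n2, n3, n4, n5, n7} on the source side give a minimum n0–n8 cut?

No — its capacity is 12, but the minimum cut has capacity 9.

Given cut capacity: 3 + 7 + 2 = 12.
Augment n0→n3→n7→n8: bottleneck 2, flow now 2.
Augment n0→n1→n4→n6→n8: bottleneck 3, flow now 5.
Augment n0→n1→n5→n6→n8: bottleneck 4, flow now 9.
No augmenting path remains; maximum flow = 9.
In the residual graph, reachable from n0: {n0, n1, n2, n3, n4, n5, n6, n7}.
Min-cut edges: n6→n8 (7), n7→n8 (2); capacity 7 + 2 = 9.
Cut capacity 12 exceeds the max flow 9, so it is not minimum.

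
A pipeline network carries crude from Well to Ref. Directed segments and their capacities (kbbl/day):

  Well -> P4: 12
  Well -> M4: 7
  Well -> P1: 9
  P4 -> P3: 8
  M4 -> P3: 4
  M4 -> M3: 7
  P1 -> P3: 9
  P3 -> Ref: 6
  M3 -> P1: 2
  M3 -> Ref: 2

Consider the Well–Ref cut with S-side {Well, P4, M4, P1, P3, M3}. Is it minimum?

Yes — it is a minimum cut (capacity 8).

Given cut capacity: 6 + 2 = 8.
Augment Well→P4→P3→Ref: bottleneck 6, flow now 6.
Augment Well→M4→M3→Ref: bottleneck 2, flow now 8.
No augmenting path remains; maximum flow = 8.
Cut capacity 8 equals the max flow, so it is a minimum cut.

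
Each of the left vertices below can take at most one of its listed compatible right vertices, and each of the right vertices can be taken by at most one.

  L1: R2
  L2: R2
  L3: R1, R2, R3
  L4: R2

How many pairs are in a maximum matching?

Unit-capacity flow: source→left, listed edges, right→sink; max matching = max flow.
Augmenting path L1→R2 (+1); matched 1.
Augmenting path L3→R1 (+1); matched 2.
No augmenting path remains; maximum matching = 2.
König certificate: {L3, R2} is a vertex cover of size 2 (every listed pair touches it), so no matching can be larger.

2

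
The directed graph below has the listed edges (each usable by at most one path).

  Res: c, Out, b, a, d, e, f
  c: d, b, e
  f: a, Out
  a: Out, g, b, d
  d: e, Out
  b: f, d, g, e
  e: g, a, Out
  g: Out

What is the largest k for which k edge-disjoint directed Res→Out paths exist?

6

Assign every edge capacity 1; by Menger, the answer equals the max flow.
Path Res→Out (+1); total 1.
Path Res→a→Out (+1); total 2.
Path Res→d→Out (+1); total 3.
Path Res→e→Out (+1); total 4.
Path Res→f→Out (+1); total 5.
Path Res→b→g→Out (+1); total 6.
No residual Res→Out path; max flow = 6.
Certifying cut of size 6: {Res→Out, a→Out, d→Out, e→Out, f→Out, g→Out}.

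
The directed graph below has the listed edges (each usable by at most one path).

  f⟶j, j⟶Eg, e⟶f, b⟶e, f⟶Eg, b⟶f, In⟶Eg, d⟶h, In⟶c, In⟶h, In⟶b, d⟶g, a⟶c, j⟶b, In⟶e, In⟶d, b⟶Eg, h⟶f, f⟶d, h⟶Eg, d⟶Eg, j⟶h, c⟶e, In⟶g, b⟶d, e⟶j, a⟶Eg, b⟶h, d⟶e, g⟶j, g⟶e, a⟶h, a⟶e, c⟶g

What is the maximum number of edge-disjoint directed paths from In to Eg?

Assign every edge capacity 1; by Menger, the answer equals the max flow.
Path In→Eg (+1); total 1.
Path In→b→Eg (+1); total 2.
Path In→d→Eg (+1); total 3.
Path In→h→Eg (+1); total 4.
Path In→e→f→Eg (+1); total 5.
Path In→g→j→Eg (+1); total 6.
No residual In→Eg path; max flow = 6.
Certifying cut of size 6: {In→Eg, b→Eg, d→Eg, f→Eg, h→Eg, j→Eg}.

6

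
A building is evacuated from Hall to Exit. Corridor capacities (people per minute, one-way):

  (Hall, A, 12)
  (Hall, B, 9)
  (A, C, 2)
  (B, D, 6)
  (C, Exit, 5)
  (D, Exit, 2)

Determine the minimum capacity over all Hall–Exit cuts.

Augment Hall→A→C→Exit: bottleneck 2, flow now 2.
Augment Hall→B→D→Exit: bottleneck 2, flow now 4.
No augmenting path remains; maximum flow = 4.
By max-flow min-cut, the minimum cut capacity equals the max flow.
In the residual graph, reachable from Hall: {Hall, A, B, D}.
Min-cut edges: A→C (2), D→Exit (2); capacity 2 + 2 = 4.

4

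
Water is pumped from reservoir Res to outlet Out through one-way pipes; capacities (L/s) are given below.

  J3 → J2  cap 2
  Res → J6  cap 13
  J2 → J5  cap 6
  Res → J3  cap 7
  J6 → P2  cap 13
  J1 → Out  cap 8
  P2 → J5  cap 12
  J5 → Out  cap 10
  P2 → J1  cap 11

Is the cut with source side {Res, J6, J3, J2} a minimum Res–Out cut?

Given cut capacity: 13 + 6 = 19.
Augment Res→J6→P2→J1→Out: bottleneck 8, flow now 8.
Augment Res→J6→P2→J5→Out: bottleneck 5, flow now 13.
Augment Res→J3→J2→J5→Out: bottleneck 2, flow now 15.
No augmenting path remains; maximum flow = 15.
In the residual graph, reachable from Res: {Res, J3}.
Min-cut edges: Res→J6 (13), J3→J2 (2); capacity 13 + 2 = 15.
Cut capacity 19 exceeds the max flow 15, so it is not minimum.

No — its capacity is 19, but the minimum cut has capacity 15.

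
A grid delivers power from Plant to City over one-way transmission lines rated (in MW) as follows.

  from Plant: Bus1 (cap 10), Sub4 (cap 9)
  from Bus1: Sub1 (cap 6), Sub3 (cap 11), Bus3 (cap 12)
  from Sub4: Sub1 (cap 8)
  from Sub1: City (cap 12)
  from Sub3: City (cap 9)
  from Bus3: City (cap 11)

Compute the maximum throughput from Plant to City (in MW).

Augment Plant→Bus1→Sub1→City: bottleneck 6, flow now 6.
Augment Plant→Bus1→Sub3→City: bottleneck 4, flow now 10.
Augment Plant→Sub4→Sub1→City: bottleneck 6, flow now 16.
Augment Plant→Sub4→Sub1→Bus1→Sub3→City: bottleneck 2, flow now 18. (uses reverse residual edge)
No augmenting path remains; maximum flow = 18.
In the residual graph, reachable from Plant: {Plant, Sub4}.
Min-cut edges: Plant→Bus1 (10), Sub4→Sub1 (8); capacity 10 + 8 = 18.
This cut is saturated, so no flow can exceed 18.

18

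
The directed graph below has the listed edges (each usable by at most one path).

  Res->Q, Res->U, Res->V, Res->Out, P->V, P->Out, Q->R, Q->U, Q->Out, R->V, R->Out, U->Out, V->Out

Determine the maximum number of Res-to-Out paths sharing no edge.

4

Assign every edge capacity 1; by Menger, the answer equals the max flow.
Path Res→Out (+1); total 1.
Path Res→Q→Out (+1); total 2.
Path Res→U→Out (+1); total 3.
Path Res→V→Out (+1); total 4.
No residual Res→Out path; max flow = 4.
Certifying cut of size 4: {Res→Out, Res→Q, Res→U, Res→V}.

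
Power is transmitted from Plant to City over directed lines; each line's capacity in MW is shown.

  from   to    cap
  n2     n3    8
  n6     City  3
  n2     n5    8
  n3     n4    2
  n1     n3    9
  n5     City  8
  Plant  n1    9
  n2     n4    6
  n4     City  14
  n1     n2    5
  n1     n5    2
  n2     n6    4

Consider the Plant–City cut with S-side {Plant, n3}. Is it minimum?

Given cut capacity: 9 + 2 = 11.
Augment Plant→n1→n5→City: bottleneck 2, flow now 2.
Augment Plant→n1→n2→n4→City: bottleneck 5, flow now 7.
Augment Plant→n1→n3→n4→City: bottleneck 2, flow now 9.
No augmenting path remains; maximum flow = 9.
In the residual graph, reachable from Plant: {Plant}.
Min-cut edges: Plant→n1 (9); capacity 9 = 9.
Cut capacity 11 exceeds the max flow 9, so it is not minimum.

No — its capacity is 11, but the minimum cut has capacity 9.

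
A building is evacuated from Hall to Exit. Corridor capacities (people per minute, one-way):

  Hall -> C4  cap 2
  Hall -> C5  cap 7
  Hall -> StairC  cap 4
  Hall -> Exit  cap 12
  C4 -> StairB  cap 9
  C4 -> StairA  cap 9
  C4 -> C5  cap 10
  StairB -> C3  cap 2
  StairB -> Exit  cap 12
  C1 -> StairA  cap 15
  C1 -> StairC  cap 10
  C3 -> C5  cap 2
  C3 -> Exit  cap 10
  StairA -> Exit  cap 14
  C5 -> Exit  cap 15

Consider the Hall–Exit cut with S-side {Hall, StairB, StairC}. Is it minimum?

Given cut capacity: 2 + 7 + 12 + 2 + 12 = 35.
Augment Hall→Exit: bottleneck 12, flow now 12.
Augment Hall→C5→Exit: bottleneck 7, flow now 19.
Augment Hall→C4→StairB→Exit: bottleneck 2, flow now 21.
No augmenting path remains; maximum flow = 21.
In the residual graph, reachable from Hall: {Hall, StairC}.
Min-cut edges: Hall→C4 (2), Hall→C5 (7), Hall→Exit (12); capacity 2 + 7 + 12 = 21.
Cut capacity 35 exceeds the max flow 21, so it is not minimum.

No — its capacity is 35, but the minimum cut has capacity 21.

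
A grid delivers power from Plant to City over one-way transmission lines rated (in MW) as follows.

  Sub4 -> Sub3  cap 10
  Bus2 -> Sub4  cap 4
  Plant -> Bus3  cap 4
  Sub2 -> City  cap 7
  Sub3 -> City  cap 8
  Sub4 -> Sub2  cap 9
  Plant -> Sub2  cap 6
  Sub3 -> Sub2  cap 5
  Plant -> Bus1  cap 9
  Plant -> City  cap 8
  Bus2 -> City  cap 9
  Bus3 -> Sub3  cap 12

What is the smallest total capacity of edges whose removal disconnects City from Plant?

Augment Plant→City: bottleneck 8, flow now 8.
Augment Plant→Sub2→City: bottleneck 6, flow now 14.
Augment Plant→Bus3→Sub3→City: bottleneck 4, flow now 18.
No augmenting path remains; maximum flow = 18.
By max-flow min-cut, the minimum cut capacity equals the max flow.
In the residual graph, reachable from Plant: {Plant, Bus1}.
Min-cut edges: Plant→Bus3 (4), Plant→Sub2 (6), Plant→City (8); capacity 4 + 6 + 8 = 18.

18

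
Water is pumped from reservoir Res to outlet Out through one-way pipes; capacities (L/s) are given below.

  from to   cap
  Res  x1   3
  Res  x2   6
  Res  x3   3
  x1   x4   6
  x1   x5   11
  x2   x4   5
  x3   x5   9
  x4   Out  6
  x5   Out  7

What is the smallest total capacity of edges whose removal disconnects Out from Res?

Augment Res→x1→x4→Out: bottleneck 3, flow now 3.
Augment Res→x2→x4→Out: bottleneck 3, flow now 6.
Augment Res→x3→x5→Out: bottleneck 3, flow now 9.
Augment Res→x2→x4→x1→x5→Out: bottleneck 2, flow now 11. (uses reverse residual edge)
No augmenting path remains; maximum flow = 11.
By max-flow min-cut, the minimum cut capacity equals the max flow.
In the residual graph, reachable from Res: {Res, x2}.
Min-cut edges: Res→x1 (3), Res→x3 (3), x2→x4 (5); capacity 3 + 3 + 5 = 11.

11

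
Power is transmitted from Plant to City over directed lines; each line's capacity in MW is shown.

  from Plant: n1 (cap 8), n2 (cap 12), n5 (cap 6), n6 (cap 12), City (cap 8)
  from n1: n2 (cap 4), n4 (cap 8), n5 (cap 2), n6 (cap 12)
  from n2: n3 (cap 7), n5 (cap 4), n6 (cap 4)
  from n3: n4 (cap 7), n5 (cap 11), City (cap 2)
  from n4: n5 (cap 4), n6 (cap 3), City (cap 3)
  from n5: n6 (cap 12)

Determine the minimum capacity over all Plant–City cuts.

13

Augment Plant→City: bottleneck 8, flow now 8.
Augment Plant→n1→n4→City: bottleneck 3, flow now 11.
Augment Plant→n2→n3→City: bottleneck 2, flow now 13.
No augmenting path remains; maximum flow = 13.
By max-flow min-cut, the minimum cut capacity equals the max flow.
In the residual graph, reachable from Plant: {Plant, n1, n2, n3, n4, n5, n6}.
Min-cut edges: Plant→City (8), n3→City (2), n4→City (3); capacity 8 + 2 + 3 = 13.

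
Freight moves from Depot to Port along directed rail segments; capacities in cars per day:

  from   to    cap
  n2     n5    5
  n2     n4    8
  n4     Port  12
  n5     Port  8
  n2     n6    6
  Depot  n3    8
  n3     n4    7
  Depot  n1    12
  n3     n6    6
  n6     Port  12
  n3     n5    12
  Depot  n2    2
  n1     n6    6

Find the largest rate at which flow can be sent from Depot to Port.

16

Augment Depot→n1→n6→Port: bottleneck 6, flow now 6.
Augment Depot→n2→n4→Port: bottleneck 2, flow now 8.
Augment Depot→n3→n4→Port: bottleneck 7, flow now 15.
Augment Depot→n3→n5→Port: bottleneck 1, flow now 16.
No augmenting path remains; maximum flow = 16.
In the residual graph, reachable from Depot: {Depot, n1}.
Min-cut edges: Depot→n2 (2), Depot→n3 (8), n1→n6 (6); capacity 2 + 8 + 6 = 16.
This cut is saturated, so no flow can exceed 16.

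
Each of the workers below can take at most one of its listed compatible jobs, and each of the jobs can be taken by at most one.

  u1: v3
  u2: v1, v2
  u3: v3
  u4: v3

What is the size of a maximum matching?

Unit-capacity flow: source→left, listed edges, right→sink; max matching = max flow.
Augmenting path u1→v3 (+1); matched 1.
Augmenting path u2→v1 (+1); matched 2.
No augmenting path remains; maximum matching = 2.
König certificate: {u2, v3} is a vertex cover of size 2 (every listed pair touches it), so no matching can be larger.

2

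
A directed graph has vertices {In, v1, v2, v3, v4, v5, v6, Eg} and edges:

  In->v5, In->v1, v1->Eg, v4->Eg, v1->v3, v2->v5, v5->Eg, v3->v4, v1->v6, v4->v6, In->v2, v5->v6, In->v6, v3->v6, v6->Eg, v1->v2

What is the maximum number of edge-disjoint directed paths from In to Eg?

3

Assign every edge capacity 1; by Menger, the answer equals the max flow.
Path In→v1→Eg (+1); total 1.
Path In→v5→Eg (+1); total 2.
Path In→v6→Eg (+1); total 3.
No residual In→Eg path; max flow = 3.
Certifying cut of size 3: {In→v1, v5→Eg, v6→Eg}.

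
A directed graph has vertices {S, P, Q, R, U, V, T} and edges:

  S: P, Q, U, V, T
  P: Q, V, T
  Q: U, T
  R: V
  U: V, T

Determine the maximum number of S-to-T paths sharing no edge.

Assign every edge capacity 1; by Menger, the answer equals the max flow.
Path S→T (+1); total 1.
Path S→P→T (+1); total 2.
Path S→Q→T (+1); total 3.
Path S→U→T (+1); total 4.
No residual S→T path; max flow = 4.
Certifying cut of size 4: {S→P, S→Q, S→T, S→U}.

4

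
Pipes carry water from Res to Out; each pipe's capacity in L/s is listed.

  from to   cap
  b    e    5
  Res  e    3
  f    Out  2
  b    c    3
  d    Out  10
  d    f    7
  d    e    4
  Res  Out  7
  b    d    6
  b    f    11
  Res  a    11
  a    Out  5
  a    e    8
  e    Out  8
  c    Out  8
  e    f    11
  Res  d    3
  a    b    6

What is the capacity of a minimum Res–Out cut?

Augment Res→Out: bottleneck 7, flow now 7.
Augment Res→a→Out: bottleneck 5, flow now 12.
Augment Res→d→Out: bottleneck 3, flow now 15.
Augment Res→e→Out: bottleneck 3, flow now 18.
Augment Res→a→e→Out: bottleneck 5, flow now 23.
Augment Res→a→b→c→Out: bottleneck 1, flow now 24.
No augmenting path remains; maximum flow = 24.
By max-flow min-cut, the minimum cut capacity equals the max flow.
In the residual graph, reachable from Res: {Res}.
Min-cut edges: Res→a (11), Res→d (3), Res→e (3), Res→Out (7); capacity 11 + 3 + 3 + 7 = 24.

24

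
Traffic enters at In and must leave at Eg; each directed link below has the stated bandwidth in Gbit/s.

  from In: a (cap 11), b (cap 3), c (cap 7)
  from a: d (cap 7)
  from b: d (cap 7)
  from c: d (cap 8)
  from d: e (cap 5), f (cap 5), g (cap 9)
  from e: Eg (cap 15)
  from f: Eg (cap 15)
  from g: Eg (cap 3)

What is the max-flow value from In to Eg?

Augment In→a→d→e→Eg: bottleneck 5, flow now 5.
Augment In→a→d→f→Eg: bottleneck 2, flow now 7.
Augment In→b→d→f→Eg: bottleneck 3, flow now 10.
Augment In→c→d→g→Eg: bottleneck 3, flow now 13.
No augmenting path remains; maximum flow = 13.
In the residual graph, reachable from In: {In, a, b, c, d, g}.
Min-cut edges: d→e (5), d→f (5), g→Eg (3); capacity 5 + 5 + 3 = 13.
This cut is saturated, so no flow can exceed 13.

13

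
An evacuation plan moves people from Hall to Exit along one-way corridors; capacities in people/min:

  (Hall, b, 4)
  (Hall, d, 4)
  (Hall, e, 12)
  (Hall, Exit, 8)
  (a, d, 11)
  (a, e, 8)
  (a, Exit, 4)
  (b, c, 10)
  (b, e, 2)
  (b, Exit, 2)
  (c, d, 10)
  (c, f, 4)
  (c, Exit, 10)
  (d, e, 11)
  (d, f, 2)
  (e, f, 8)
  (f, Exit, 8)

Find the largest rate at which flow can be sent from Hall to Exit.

Augment Hall→Exit: bottleneck 8, flow now 8.
Augment Hall→b→Exit: bottleneck 2, flow now 10.
Augment Hall→b→c→Exit: bottleneck 2, flow now 12.
Augment Hall→d→f→Exit: bottleneck 2, flow now 14.
Augment Hall→e→f→Exit: bottleneck 6, flow now 20.
No augmenting path remains; maximum flow = 20.
In the residual graph, reachable from Hall: {Hall, d, e, f}.
Min-cut edges: Hall→b (4), Hall→Exit (8), f→Exit (8); capacity 4 + 8 + 8 = 20.
This cut is saturated, so no flow can exceed 20.

20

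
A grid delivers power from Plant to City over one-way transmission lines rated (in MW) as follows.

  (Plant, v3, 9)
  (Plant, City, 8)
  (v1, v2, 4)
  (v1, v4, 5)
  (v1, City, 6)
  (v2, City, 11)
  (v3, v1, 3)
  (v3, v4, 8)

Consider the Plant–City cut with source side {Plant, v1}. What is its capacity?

32

Edges leaving {Plant, v1}: Plant→v3 (9), Plant→City (8), v1→v2 (4), v1→v4 (5), v1→City (6).
Cut capacity = 9 + 8 + 4 + 5 + 6 = 32.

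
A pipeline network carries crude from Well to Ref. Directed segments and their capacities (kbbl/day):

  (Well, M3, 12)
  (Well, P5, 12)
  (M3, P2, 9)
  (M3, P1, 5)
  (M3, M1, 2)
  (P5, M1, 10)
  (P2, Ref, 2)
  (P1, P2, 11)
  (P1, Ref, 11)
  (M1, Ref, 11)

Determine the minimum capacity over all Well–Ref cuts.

18

Augment Well→M3→P2→Ref: bottleneck 2, flow now 2.
Augment Well→M3→P1→Ref: bottleneck 5, flow now 7.
Augment Well→M3→M1→Ref: bottleneck 2, flow now 9.
Augment Well→P5→M1→Ref: bottleneck 9, flow now 18.
No augmenting path remains; maximum flow = 18.
By max-flow min-cut, the minimum cut capacity equals the max flow.
In the residual graph, reachable from Well: {Well, M3, P5, P2, M1}.
Min-cut edges: M3→P1 (5), P2→Ref (2), M1→Ref (11); capacity 5 + 2 + 11 = 18.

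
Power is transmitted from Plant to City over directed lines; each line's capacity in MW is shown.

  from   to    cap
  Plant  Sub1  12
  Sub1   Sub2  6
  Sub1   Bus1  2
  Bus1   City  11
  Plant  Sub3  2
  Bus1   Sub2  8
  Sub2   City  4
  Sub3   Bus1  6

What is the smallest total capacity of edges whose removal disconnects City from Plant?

8

Augment Plant→Sub3→Bus1→City: bottleneck 2, flow now 2.
Augment Plant→Sub1→Bus1→City: bottleneck 2, flow now 4.
Augment Plant→Sub1→Sub2→City: bottleneck 4, flow now 8.
No augmenting path remains; maximum flow = 8.
By max-flow min-cut, the minimum cut capacity equals the max flow.
In the residual graph, reachable from Plant: {Plant, Sub1, Sub2}.
Min-cut edges: Plant→Sub3 (2), Sub1→Bus1 (2), Sub2→City (4); capacity 2 + 2 + 4 = 8.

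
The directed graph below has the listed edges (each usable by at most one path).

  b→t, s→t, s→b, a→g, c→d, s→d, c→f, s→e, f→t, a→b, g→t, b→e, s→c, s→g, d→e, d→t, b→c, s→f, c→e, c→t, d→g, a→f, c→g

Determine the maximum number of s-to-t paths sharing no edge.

6

Assign every edge capacity 1; by Menger, the answer equals the max flow.
Path s→t (+1); total 1.
Path s→b→t (+1); total 2.
Path s→c→t (+1); total 3.
Path s→d→t (+1); total 4.
Path s→f→t (+1); total 5.
Path s→g→t (+1); total 6.
No residual s→t path; max flow = 6.
Certifying cut of size 6: {s→b, s→c, s→d, s→f, s→g, s→t}.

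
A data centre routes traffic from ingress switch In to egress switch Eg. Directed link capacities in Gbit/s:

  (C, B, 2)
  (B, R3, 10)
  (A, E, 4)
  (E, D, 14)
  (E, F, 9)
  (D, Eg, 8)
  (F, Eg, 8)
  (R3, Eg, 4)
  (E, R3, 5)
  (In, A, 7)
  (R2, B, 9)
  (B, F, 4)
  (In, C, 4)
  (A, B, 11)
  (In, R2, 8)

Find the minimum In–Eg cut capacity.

12

Augment In→C→B→F→Eg: bottleneck 2, flow now 2.
Augment In→A→E→F→Eg: bottleneck 4, flow now 6.
Augment In→A→B→F→Eg: bottleneck 2, flow now 8.
Augment In→A→B→R3→Eg: bottleneck 1, flow now 9.
Augment In→R2→B→R3→Eg: bottleneck 3, flow now 12.
No augmenting path remains; maximum flow = 12.
By max-flow min-cut, the minimum cut capacity equals the max flow.
In the residual graph, reachable from In: {In, C, A, R2, B, R3}.
Min-cut edges: A→E (4), B→F (4), R3→Eg (4); capacity 4 + 4 + 4 = 12.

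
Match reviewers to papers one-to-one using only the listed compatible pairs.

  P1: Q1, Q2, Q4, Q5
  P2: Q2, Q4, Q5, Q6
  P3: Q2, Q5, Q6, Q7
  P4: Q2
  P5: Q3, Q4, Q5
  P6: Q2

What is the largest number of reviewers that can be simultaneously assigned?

5

Unit-capacity flow: source→left, listed edges, right→sink; max matching = max flow.
Augmenting path P1→Q1 (+1); matched 1.
Augmenting path P2→Q2 (+1); matched 2.
Augmenting path P3→Q5 (+1); matched 3.
Augmenting path P5→Q3 (+1); matched 4.
Augmenting path P4→Q2→P2→Q4 (+1); matched 5.
No augmenting path remains; maximum matching = 5.
König certificate: {P1, P2, P3, P5, Q2} is a vertex cover of size 5 (every listed pair touches it), so no matching can be larger.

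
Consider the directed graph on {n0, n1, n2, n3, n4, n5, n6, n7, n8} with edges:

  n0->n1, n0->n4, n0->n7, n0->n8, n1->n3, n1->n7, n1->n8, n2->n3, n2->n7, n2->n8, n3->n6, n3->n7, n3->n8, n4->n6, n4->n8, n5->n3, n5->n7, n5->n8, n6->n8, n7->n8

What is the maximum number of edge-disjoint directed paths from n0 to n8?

Assign every edge capacity 1; by Menger, the answer equals the max flow.
Path n0→n8 (+1); total 1.
Path n0→n1→n8 (+1); total 2.
Path n0→n4→n8 (+1); total 3.
Path n0→n7→n8 (+1); total 4.
No residual n0→n8 path; max flow = 4.
Certifying cut of size 4: {n0→n1, n0→n4, n0→n7, n0→n8}.

4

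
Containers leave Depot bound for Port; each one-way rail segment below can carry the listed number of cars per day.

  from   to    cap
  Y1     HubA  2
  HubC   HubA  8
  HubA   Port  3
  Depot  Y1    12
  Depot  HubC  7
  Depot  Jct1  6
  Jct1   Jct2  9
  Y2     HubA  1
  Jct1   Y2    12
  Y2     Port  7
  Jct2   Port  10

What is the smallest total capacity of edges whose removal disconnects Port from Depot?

Augment Depot→Y1→HubA→Port: bottleneck 2, flow now 2.
Augment Depot→HubC→HubA→Port: bottleneck 1, flow now 3.
Augment Depot→Jct1→Jct2→Port: bottleneck 6, flow now 9.
No augmenting path remains; maximum flow = 9.
By max-flow min-cut, the minimum cut capacity equals the max flow.
In the residual graph, reachable from Depot: {Depot, Y1, HubC, HubA}.
Min-cut edges: Depot→Jct1 (6), HubA→Port (3); capacity 6 + 3 = 9.

9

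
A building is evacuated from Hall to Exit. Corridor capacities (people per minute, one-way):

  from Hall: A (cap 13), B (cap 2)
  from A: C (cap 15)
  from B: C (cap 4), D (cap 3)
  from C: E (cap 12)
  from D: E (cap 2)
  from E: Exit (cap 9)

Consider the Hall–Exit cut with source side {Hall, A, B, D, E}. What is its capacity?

28

Edges leaving {Hall, A, B, D, E}: A→C (15), B→C (4), E→Exit (9).
Cut capacity = 15 + 4 + 9 = 28.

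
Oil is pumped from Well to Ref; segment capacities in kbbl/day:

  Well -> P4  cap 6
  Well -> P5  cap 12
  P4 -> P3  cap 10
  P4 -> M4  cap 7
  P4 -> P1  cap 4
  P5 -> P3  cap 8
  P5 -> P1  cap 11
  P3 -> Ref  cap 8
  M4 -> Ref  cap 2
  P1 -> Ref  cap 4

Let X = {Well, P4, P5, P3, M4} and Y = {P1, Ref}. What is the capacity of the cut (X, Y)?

Edges leaving {Well, P4, P5, P3, M4}: P4→P1 (4), P5→P1 (11), P3→Ref (8), M4→Ref (2).
Cut capacity = 4 + 11 + 8 + 2 = 25.

25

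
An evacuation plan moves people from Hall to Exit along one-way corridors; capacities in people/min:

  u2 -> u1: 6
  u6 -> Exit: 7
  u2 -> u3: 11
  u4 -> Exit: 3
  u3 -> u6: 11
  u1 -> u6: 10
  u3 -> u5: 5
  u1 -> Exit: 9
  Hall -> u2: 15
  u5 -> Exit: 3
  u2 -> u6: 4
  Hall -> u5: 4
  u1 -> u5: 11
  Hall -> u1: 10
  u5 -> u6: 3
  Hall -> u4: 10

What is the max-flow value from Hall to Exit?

Augment Hall→u1→Exit: bottleneck 9, flow now 9.
Augment Hall→u4→Exit: bottleneck 3, flow now 12.
Augment Hall→u5→Exit: bottleneck 3, flow now 15.
Augment Hall→u1→u6→Exit: bottleneck 1, flow now 16.
Augment Hall→u2→u6→Exit: bottleneck 4, flow now 20.
Augment Hall→u5→u6→Exit: bottleneck 1, flow now 21.
Augment Hall→u2→u1→u6→Exit: bottleneck 1, flow now 22.
No augmenting path remains; maximum flow = 22.
In the residual graph, reachable from Hall: {Hall, u1, u2, u3, u4, u5, u6}.
Min-cut edges: u1→Exit (9), u4→Exit (3), u5→Exit (3), u6→Exit (7); capacity 9 + 3 + 3 + 7 = 22.
This cut is saturated, so no flow can exceed 22.

22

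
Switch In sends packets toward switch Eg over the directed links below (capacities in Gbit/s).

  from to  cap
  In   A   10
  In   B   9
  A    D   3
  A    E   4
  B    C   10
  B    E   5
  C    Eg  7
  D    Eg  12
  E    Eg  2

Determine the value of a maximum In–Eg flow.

Augment In→A→D→Eg: bottleneck 3, flow now 3.
Augment In→A→E→Eg: bottleneck 2, flow now 5.
Augment In→B→C→Eg: bottleneck 7, flow now 12.
No augmenting path remains; maximum flow = 12.
In the residual graph, reachable from In: {In, A, B, C, E}.
Min-cut edges: A→D (3), C→Eg (7), E→Eg (2); capacity 3 + 7 + 2 = 12.
This cut is saturated, so no flow can exceed 12.

12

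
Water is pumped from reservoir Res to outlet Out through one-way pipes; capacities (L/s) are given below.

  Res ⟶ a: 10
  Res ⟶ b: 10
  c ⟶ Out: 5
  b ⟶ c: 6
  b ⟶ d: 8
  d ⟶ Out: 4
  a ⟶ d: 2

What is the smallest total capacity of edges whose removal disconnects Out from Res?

9

Augment Res→a→d→Out: bottleneck 2, flow now 2.
Augment Res→b→c→Out: bottleneck 5, flow now 7.
Augment Res→b→d→Out: bottleneck 2, flow now 9.
No augmenting path remains; maximum flow = 9.
By max-flow min-cut, the minimum cut capacity equals the max flow.
In the residual graph, reachable from Res: {Res, a, b, c, d}.
Min-cut edges: c→Out (5), d→Out (4); capacity 5 + 4 = 9.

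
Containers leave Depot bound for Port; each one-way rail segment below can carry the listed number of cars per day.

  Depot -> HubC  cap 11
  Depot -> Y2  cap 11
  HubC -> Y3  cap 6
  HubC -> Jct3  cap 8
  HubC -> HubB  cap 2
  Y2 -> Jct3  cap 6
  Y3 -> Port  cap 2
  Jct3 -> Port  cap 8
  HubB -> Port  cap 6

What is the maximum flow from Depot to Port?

Augment Depot→HubC→Y3→Port: bottleneck 2, flow now 2.
Augment Depot→HubC→Jct3→Port: bottleneck 8, flow now 10.
Augment Depot→HubC→HubB→Port: bottleneck 1, flow now 11.
Augment Depot→Y2→Jct3→HubC→HubB→Port: bottleneck 1, flow now 12. (uses reverse residual edge)
No augmenting path remains; maximum flow = 12.
In the residual graph, reachable from Depot: {Depot, HubC, Y2, Y3, Jct3}.
Min-cut edges: HubC→HubB (2), Y3→Port (2), Jct3→Port (8); capacity 2 + 2 + 8 = 12.
This cut is saturated, so no flow can exceed 12.

12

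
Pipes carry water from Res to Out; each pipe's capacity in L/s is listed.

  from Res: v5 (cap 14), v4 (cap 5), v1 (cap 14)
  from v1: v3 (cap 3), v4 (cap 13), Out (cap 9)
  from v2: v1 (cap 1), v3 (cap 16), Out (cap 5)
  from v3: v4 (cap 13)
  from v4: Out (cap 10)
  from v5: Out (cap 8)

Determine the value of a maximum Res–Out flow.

27

Augment Res→v1→Out: bottleneck 9, flow now 9.
Augment Res→v4→Out: bottleneck 5, flow now 14.
Augment Res→v5→Out: bottleneck 8, flow now 22.
Augment Res→v1→v4→Out: bottleneck 5, flow now 27.
No augmenting path remains; maximum flow = 27.
In the residual graph, reachable from Res: {Res, v5}.
Min-cut edges: Res→v1 (14), Res→v4 (5), v5→Out (8); capacity 14 + 5 + 8 = 27.
This cut is saturated, so no flow can exceed 27.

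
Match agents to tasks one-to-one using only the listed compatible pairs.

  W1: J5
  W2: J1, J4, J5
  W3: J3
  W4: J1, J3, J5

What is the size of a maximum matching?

4

Unit-capacity flow: source→left, listed edges, right→sink; max matching = max flow.
Augmenting path W1→J5 (+1); matched 1.
Augmenting path W2→J1 (+1); matched 2.
Augmenting path W3→J3 (+1); matched 3.
Augmenting path W4→J1→W2→J4 (+1); matched 4.
No augmenting path remains; maximum matching = 4.
König certificate: {W1, W2, W3, W4} is a vertex cover of size 4 (every listed pair touches it), so no matching can be larger.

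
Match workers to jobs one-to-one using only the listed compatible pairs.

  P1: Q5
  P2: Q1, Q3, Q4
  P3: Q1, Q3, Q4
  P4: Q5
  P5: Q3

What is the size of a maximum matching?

4

Unit-capacity flow: source→left, listed edges, right→sink; max matching = max flow.
Augmenting path P1→Q5 (+1); matched 1.
Augmenting path P2→Q1 (+1); matched 2.
Augmenting path P3→Q3 (+1); matched 3.
Augmenting path P5→Q3→P3→Q4 (+1); matched 4.
No augmenting path remains; maximum matching = 4.
König certificate: {P2, P3, P5, Q5} is a vertex cover of size 4 (every listed pair touches it), so no matching can be larger.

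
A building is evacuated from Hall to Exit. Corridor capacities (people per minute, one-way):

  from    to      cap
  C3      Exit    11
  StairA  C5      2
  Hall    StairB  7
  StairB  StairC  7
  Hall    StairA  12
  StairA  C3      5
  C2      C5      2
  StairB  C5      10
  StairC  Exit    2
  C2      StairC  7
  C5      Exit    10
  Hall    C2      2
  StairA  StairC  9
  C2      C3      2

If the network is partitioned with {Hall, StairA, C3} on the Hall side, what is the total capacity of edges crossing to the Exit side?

Edges leaving {Hall, StairA, C3}: Hall→C2 (2), Hall→StairB (7), StairA→StairC (9), StairA→C5 (2), C3→Exit (11).
Cut capacity = 2 + 7 + 9 + 2 + 11 = 31.

31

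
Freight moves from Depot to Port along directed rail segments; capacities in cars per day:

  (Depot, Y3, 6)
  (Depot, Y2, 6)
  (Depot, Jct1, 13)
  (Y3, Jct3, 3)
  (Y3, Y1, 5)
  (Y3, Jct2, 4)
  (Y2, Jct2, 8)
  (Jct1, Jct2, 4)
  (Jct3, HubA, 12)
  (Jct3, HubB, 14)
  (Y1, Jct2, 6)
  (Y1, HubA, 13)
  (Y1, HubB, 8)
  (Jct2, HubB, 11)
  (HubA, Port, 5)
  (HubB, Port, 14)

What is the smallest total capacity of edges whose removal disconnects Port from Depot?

16

Augment Depot→Y3→Jct3→HubA→Port: bottleneck 3, flow now 3.
Augment Depot→Y3→Y1→HubA→Port: bottleneck 2, flow now 5.
Augment Depot→Y3→Y1→HubB→Port: bottleneck 1, flow now 6.
Augment Depot→Y2→Jct2→HubB→Port: bottleneck 6, flow now 12.
Augment Depot→Jct1→Jct2→HubB→Port: bottleneck 4, flow now 16.
No augmenting path remains; maximum flow = 16.
By max-flow min-cut, the minimum cut capacity equals the max flow.
In the residual graph, reachable from Depot: {Depot, Jct1}.
Min-cut edges: Depot→Y3 (6), Depot→Y2 (6), Jct1→Jct2 (4); capacity 6 + 6 + 4 = 16.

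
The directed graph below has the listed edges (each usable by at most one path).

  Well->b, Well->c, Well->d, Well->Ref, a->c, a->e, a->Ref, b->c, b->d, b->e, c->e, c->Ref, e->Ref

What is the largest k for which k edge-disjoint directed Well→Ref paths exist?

3

Assign every edge capacity 1; by Menger, the answer equals the max flow.
Path Well→Ref (+1); total 1.
Path Well→c→Ref (+1); total 2.
Path Well→b→e→Ref (+1); total 3.
No residual Well→Ref path; max flow = 3.
Certifying cut of size 3: {Well→Ref, Well→b, Well→c}.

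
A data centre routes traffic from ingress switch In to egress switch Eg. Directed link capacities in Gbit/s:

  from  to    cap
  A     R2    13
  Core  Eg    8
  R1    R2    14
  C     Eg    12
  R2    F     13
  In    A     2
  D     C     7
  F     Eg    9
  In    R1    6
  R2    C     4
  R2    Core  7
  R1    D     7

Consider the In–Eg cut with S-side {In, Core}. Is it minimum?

Given cut capacity: 6 + 2 + 8 = 16.
Augment In→R1→R2→F→Eg: bottleneck 6, flow now 6.
Augment In→A→R2→F→Eg: bottleneck 2, flow now 8.
No augmenting path remains; maximum flow = 8.
In the residual graph, reachable from In: {In}.
Min-cut edges: In→R1 (6), In→A (2); capacity 6 + 2 = 8.
Cut capacity 16 exceeds the max flow 8, so it is not minimum.

No — its capacity is 16, but the minimum cut has capacity 8.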